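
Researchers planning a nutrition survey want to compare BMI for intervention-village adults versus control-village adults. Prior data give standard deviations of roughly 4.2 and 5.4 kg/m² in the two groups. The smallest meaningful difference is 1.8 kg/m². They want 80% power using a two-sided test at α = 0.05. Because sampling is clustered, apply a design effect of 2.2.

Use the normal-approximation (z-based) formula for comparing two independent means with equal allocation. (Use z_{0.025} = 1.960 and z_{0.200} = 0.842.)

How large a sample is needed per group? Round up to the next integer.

n = (z_{α/2} + z_β)² · (σ₁² + σ₂²) / δ²
  = (1.960 + 0.842)² · (4.2² + 5.4² = 46.8) / 1.8²
  = 7.8512 · 46.8 / 3.24
  = 113.41
Design effect: 2.2 × 113.41 = 249.49.
Round up → n = 250 per group.

n = 250 per group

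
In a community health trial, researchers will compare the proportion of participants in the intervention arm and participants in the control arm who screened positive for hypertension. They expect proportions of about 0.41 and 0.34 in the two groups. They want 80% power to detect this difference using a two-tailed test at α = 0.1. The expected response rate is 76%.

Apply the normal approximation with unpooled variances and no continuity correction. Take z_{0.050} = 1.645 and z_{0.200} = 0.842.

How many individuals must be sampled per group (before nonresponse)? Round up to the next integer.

n = (z_{α/2} + z_β)² · [p₁(1−p₁) + p₂(1−p₂)] / (p₁ − p₂)²
  = (1.645 + 0.842)² · (0.41·0.59 + 0.34·0.66) / (0.07)²
  = (2.487)² · (0.2419 + 0.2244) / 0.0049
  = 6.1852 · 0.4663 / 0.0049
  = 588.60
Adjust for 76% response: 588.60 / 0.76 = 774.47.
Round up → n = 775 per group.

n = 775 per group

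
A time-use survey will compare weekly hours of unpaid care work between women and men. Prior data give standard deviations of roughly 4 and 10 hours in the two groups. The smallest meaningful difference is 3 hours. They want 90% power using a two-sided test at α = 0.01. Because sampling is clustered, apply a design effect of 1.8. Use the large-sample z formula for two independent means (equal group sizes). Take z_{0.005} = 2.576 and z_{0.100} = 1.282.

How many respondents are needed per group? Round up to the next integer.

n = (z_{α/2} + z_β)² · (σ₁² + σ₂²) / δ²
  = (2.576 + 1.282)² · (4² + 10² = 116) / 3²
  = 14.8842 · 116 / 9
  = 191.84
Design effect: 1.8 × 191.84 = 345.31.
Round up → n = 346 per group.

n = 346 per group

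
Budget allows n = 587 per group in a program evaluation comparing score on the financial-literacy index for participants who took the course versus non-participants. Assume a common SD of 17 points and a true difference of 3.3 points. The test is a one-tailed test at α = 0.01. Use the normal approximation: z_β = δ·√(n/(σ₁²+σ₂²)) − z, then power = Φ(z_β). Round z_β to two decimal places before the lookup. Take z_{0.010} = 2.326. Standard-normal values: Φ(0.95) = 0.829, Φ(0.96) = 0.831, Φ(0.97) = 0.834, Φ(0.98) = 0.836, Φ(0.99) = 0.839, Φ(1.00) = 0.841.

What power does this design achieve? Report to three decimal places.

z_β = δ·√(n/(σ₁²+σ₂²)) − z_α
    = 3.3 · √(587/578) − 2.326
    = 3.3 · 1.00776 − 2.326
    = 3.3256 − 2.326 = 0.9996 → 1.00
Power = Φ(1.00) = 0.841.

Power ≈ 0.841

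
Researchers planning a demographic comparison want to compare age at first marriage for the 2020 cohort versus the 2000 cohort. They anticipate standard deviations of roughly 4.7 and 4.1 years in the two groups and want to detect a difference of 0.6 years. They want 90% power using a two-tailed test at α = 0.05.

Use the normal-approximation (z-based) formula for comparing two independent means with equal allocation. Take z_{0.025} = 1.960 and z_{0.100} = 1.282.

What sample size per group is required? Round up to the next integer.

n = (z_{α/2} + z_β)² · (σ₁² + σ₂²) / δ²
  = (1.960 + 1.282)² · (4.7² + 4.1² = 38.9) / 0.6²
  = 10.5106 · 38.9 / 0.36
  = 1135.72
Round up → n = 1136 per group.

n = 1136 per group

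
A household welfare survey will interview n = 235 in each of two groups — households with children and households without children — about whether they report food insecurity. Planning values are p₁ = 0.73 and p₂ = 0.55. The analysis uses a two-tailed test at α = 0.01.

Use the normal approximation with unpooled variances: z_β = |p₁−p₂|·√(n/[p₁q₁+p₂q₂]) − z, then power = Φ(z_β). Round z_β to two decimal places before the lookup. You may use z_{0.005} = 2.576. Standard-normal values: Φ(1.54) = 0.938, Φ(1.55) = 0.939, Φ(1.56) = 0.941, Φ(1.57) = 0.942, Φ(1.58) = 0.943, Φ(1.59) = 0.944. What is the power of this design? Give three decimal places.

z_β = |p₁−p₂|·√(n/[p₁q₁+p₂q₂]) − z_{α/2}
    = 0.18 · √(235/0.4446) − 2.576
    = 0.18 · 22.9905 − 2.576
    = 4.1383 − 2.576 = 1.5623 → 1.56
Power = Φ(1.56) = 0.941.

Power ≈ 0.941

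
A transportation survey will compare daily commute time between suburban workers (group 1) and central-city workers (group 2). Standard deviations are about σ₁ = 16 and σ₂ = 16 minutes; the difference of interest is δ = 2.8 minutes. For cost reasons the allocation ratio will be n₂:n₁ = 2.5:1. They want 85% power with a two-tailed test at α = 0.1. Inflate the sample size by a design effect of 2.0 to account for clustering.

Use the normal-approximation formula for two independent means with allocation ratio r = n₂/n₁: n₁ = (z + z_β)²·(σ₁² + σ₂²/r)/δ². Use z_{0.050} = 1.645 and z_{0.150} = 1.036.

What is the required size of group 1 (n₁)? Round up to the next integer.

n₁ = 658

n₁ = (z_{α/2} + z_β)² · (σ₁² + σ₂²/r) / δ²
   = (1.645 + 1.036)² · (16² + 16²/2.5) / 2.8²
   = 7.1878 · (256 + 102.4) / 7.84
   = 7.1878 · 358.4 / 7.84
   = 328.58
Design effect: 2.0 × 328.58 = 657.17.
Round up → n₁ = 658; n₂ = r·n₁ = 2.5 × 658 = 1645.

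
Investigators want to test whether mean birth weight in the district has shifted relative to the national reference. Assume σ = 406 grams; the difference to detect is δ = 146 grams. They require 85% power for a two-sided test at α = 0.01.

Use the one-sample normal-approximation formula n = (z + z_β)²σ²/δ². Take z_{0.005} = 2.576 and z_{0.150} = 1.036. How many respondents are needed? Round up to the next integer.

n = 101

n = (z_{α/2} + z_β)² · σ² / δ²
  = (2.576 + 1.036)² · 406² / 146²
  = 13.0465 · 164836 / 21316
  = 100.89
Round up → n = 101.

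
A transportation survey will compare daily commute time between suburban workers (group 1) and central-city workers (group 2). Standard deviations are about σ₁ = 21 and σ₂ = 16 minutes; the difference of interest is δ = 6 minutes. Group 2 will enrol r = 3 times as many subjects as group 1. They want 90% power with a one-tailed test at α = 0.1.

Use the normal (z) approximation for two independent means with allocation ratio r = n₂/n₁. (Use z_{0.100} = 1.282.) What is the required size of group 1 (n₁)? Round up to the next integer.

n₁ = 97

n₁ = (z_α + z_β)² · (σ₁² + σ₂²/r) / δ²
   = (1.282 + 1.282)² · (21² + 16²/3) / 6²
   = 6.5741 · (441 + 85.3333) / 36
   = 6.5741 · 526.3333 / 36
   = 96.12
Round up → n₁ = 97; n₂ = r·n₁ = 3 × 97 = 291.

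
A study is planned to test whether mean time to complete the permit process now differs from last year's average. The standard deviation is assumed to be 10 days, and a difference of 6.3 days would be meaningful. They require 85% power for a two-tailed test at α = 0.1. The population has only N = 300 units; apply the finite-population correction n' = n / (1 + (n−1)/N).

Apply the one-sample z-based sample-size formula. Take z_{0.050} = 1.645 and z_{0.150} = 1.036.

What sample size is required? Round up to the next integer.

n = (z_{α/2} + z_β)² · σ² / δ²
  = (1.645 + 1.036)² · 10² / 6.3²
  = 7.1878 · 100 / 39.69
  = 18.11
Finite-population correction (N = 300): 18.11 / (1 + (18.11 − 1)/300) = 17.13.
Round up → n = 18.

n = 18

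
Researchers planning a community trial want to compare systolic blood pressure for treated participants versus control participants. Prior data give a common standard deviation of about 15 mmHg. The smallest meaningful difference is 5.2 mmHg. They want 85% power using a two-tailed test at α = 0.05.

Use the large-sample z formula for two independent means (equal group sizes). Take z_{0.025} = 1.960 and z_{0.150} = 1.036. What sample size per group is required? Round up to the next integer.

n = (z_{α/2} + z_β)² · (σ₁² + σ₂²) / δ²
  = (1.960 + 1.036)² · (2·15² = 450) / 5.2²
  = 8.9760 · 450 / 27.04
  = 149.38
Round up → n = 150 per group.

n = 150 per group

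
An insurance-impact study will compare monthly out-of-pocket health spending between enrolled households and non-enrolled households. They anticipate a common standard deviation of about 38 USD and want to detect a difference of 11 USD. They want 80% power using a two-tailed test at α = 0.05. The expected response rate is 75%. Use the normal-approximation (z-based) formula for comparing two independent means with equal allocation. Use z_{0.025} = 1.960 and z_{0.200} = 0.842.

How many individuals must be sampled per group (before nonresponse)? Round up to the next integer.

n = (z_{α/2} + z_β)² · (σ₁² + σ₂²) / δ²
  = (1.960 + 0.842)² · (2·38² = 2888) / 11²
  = 7.8512 · 2888 / 121
  = 187.39
Adjust for 75% response: 187.39 / 0.75 = 249.85.
Round up → n = 250 per group.

n = 250 per group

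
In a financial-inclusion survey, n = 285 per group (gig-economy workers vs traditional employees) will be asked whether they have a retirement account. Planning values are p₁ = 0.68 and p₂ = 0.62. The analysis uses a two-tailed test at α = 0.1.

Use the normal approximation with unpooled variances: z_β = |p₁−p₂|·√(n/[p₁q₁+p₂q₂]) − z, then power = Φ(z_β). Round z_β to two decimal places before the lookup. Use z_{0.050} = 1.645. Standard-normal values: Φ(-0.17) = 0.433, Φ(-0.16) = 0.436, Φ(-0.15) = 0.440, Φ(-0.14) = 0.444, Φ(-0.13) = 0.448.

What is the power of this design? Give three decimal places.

Power ≈ 0.444

z_β = |p₁−p₂|·√(n/[p₁q₁+p₂q₂]) − z_{α/2}
    = 0.06 · √(285/0.4532) − 1.645
    = 0.06 · 25.0771 − 1.645
    = 1.5046 − 1.645 = -0.1404 → -0.14
Power = Φ(-0.14) = 0.444.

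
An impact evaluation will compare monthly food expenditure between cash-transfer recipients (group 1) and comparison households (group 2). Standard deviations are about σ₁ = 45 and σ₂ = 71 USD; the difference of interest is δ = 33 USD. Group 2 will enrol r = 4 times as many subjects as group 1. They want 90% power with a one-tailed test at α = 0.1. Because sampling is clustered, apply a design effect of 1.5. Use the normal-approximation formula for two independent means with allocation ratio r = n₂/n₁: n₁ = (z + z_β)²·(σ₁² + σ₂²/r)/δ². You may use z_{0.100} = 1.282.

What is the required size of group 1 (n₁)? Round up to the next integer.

n₁ = 30

n₁ = (z_α + z_β)² · (σ₁² + σ₂²/r) / δ²
   = (1.282 + 1.282)² · (45² + 71²/4) / 33²
   = 6.5741 · (2025 + 1260.2) / 1089
   = 6.5741 · 3285.2 / 1089
   = 19.83
Design effect: 1.5 × 19.83 = 29.75.
Round up → n₁ = 30; n₂ = r·n₁ = 4 × 30 = 120.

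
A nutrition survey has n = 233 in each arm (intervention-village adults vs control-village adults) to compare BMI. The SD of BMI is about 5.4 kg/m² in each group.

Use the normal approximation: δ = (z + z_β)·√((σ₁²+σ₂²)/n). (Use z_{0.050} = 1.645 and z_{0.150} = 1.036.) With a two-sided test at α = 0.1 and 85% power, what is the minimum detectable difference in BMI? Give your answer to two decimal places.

δ = (z_{α/2} + z_β) · √((σ₁²+σ₂²)/n)
  = (1.645 + 1.036) · √(58.32/233)
  = 2.681 · √0.2503
  = 2.681 · 0.5003
  = 1.3413

Minimum detectable difference ≈ 1.34 kg/m²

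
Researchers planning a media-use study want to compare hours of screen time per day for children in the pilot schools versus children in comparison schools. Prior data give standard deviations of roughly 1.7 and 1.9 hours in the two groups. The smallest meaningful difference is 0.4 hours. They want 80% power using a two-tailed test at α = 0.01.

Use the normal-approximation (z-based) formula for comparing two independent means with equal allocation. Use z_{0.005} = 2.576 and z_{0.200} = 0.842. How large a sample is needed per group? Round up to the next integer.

n = 475 per group

n = (z_{α/2} + z_β)² · (σ₁² + σ₂²) / δ²
  = (2.576 + 0.842)² · (1.7² + 1.9² = 6.5) / 0.4²
  = 11.6827 · 6.5 / 0.16
  = 474.61
Round up → n = 475 per group.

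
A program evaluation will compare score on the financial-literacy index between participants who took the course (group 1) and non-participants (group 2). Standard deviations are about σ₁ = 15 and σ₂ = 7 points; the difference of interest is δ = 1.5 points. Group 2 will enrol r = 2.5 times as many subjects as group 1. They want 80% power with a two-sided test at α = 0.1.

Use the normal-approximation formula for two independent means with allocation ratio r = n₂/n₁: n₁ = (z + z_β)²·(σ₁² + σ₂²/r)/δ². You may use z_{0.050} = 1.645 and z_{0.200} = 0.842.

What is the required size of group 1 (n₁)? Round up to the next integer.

n₁ = 673

n₁ = (z_{α/2} + z_β)² · (σ₁² + σ₂²/r) / δ²
   = (1.645 + 0.842)² · (15² + 7²/2.5) / 1.5²
   = 6.1852 · (225 + 19.6) / 2.25
   = 6.1852 · 244.6 / 2.25
   = 672.40
Round up → n₁ = 673; n₂ = r·n₁ = 2.5 × 673 = 1683.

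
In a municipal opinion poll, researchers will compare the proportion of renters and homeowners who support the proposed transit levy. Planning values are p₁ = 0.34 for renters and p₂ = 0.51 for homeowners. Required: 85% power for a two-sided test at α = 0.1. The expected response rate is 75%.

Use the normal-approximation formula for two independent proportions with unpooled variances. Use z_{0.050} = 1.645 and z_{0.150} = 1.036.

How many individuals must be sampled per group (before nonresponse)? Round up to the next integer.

n = (z_{α/2} + z_β)² · [p₁(1−p₁) + p₂(1−p₂)] / (p₁ − p₂)²
  = (1.645 + 1.036)² · (0.34·0.66 + 0.51·0.49) / (-0.17)²
  = (2.681)² · (0.2244 + 0.2499) / 0.0289
  = 7.1878 · 0.4743 / 0.0289
  = 117.96
Adjust for 75% response: 117.96 / 0.75 = 157.29.
Round up → n = 158 per group.

n = 158 per group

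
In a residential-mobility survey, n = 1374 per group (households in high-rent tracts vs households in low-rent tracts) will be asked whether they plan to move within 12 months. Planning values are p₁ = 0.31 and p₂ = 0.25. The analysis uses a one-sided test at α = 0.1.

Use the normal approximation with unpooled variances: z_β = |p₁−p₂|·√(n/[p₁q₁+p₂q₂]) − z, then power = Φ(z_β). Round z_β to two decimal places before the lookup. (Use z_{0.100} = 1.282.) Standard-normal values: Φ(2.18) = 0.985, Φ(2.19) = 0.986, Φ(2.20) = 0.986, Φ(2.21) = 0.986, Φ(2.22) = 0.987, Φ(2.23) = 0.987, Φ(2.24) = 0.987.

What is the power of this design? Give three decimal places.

Power ≈ 0.987

z_β = |p₁−p₂|·√(n/[p₁q₁+p₂q₂]) − z_α
    = 0.06 · √(1374/0.4014) − 1.282
    = 0.06 · 58.5066 − 1.282
    = 3.5104 − 1.282 = 2.2284 → 2.23
Power = Φ(2.23) = 0.987.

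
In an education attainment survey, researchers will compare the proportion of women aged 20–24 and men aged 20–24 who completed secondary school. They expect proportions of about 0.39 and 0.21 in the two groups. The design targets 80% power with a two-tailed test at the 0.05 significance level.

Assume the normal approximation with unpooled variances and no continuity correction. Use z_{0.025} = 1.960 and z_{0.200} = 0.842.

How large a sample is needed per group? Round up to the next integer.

n = 98 per group

n = (z_{α/2} + z_β)² · [p₁(1−p₁) + p₂(1−p₂)] / (p₁ − p₂)²
  = (1.960 + 0.842)² · (0.39·0.61 + 0.21·0.79) / (0.18)²
  = (2.802)² · (0.2379 + 0.1659) / 0.0324
  = 7.8512 · 0.4038 / 0.0324
  = 97.85
Round up → n = 98 per group.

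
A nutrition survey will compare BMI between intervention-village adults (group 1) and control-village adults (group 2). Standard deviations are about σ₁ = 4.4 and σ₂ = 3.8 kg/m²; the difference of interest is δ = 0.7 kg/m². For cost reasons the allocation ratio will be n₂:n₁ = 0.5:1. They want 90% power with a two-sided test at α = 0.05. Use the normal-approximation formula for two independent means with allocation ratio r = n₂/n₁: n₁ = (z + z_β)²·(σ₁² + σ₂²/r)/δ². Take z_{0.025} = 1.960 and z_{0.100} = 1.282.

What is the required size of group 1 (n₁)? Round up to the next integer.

n₁ = 1035

n₁ = (z_{α/2} + z_β)² · (σ₁² + σ₂²/r) / δ²
   = (1.960 + 1.282)² · (4.4² + 3.8²/0.5) / 0.7²
   = 10.5106 · (19.36 + 28.88) / 0.49
   = 10.5106 · 48.24 / 0.49
   = 1034.75
Round up → n₁ = 1035; n₂ = r·n₁ = 0.5 × 1035 = 518.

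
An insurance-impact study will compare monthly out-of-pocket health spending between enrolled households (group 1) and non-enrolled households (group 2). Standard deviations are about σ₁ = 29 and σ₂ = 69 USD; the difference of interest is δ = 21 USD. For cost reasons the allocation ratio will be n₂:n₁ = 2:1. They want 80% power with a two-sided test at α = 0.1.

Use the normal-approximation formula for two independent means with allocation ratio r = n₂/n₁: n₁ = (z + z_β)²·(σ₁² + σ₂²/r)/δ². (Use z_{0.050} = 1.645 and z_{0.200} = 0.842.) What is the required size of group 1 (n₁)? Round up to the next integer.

n₁ = (z_{α/2} + z_β)² · (σ₁² + σ₂²/r) / δ²
   = (1.645 + 0.842)² · (29² + 69²/2) / 21²
   = 6.1852 · (841 + 2380.5) / 441
   = 6.1852 · 3221.5 / 441
   = 45.18
Round up → n₁ = 46; n₂ = r·n₁ = 2 × 46 = 92.

n₁ = 46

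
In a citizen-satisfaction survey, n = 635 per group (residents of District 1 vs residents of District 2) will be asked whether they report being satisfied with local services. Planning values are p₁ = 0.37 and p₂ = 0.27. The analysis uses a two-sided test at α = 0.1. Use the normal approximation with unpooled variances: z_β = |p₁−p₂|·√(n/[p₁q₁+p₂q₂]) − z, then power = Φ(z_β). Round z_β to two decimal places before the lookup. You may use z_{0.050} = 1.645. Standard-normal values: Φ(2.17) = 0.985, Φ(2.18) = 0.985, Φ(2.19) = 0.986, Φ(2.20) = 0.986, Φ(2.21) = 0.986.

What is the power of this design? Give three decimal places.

Power ≈ 0.986

z_β = |p₁−p₂|·√(n/[p₁q₁+p₂q₂]) − z_{α/2}
    = 0.10 · √(635/0.4302) − 1.645
    = 0.10 · 38.4195 − 1.645
    = 3.8419 − 1.645 = 2.1969 → 2.20
Power = Φ(2.20) = 0.986.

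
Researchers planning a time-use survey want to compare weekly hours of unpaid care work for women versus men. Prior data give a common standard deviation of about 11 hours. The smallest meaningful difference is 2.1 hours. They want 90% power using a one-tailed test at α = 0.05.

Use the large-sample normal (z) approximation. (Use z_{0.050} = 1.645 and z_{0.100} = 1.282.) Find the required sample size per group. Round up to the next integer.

n = 471 per group

n = (z_α + z_β)² · (σ₁² + σ₂²) / δ²
  = (1.645 + 1.282)² · (2·11² = 242) / 2.1²
  = 8.5673 · 242 / 4.41
  = 470.13
Round up → n = 471 per group.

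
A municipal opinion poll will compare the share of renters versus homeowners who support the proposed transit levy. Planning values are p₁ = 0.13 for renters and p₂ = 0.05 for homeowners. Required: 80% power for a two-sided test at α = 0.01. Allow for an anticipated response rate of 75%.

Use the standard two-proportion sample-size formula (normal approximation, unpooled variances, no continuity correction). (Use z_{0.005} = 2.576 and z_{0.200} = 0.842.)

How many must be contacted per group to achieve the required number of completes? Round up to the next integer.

n = (z_{α/2} + z_β)² · [p₁(1−p₁) + p₂(1−p₂)] / (p₁ − p₂)²
  = (2.576 + 0.842)² · (0.13·0.87 + 0.05·0.95) / (0.08)²
  = (3.418)² · (0.1131 + 0.0475) / 0.0064
  = 11.6827 · 0.1606 / 0.0064
  = 293.16
Adjust for 75% response: 293.16 / 0.75 = 390.88.
Round up → n = 391 per group.

n = 391 per group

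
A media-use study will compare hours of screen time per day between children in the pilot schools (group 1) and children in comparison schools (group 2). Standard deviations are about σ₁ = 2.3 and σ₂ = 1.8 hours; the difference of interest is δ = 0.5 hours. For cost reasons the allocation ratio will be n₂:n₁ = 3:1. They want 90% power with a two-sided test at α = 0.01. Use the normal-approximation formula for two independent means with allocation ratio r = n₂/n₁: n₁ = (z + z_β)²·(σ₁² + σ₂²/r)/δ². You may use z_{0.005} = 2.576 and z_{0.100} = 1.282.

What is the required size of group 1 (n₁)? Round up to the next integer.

n₁ = 380

n₁ = (z_{α/2} + z_β)² · (σ₁² + σ₂²/r) / δ²
   = (2.576 + 1.282)² · (2.3² + 1.8²/3) / 0.5²
   = 14.8842 · (5.29 + 1.08) / 0.25
   = 14.8842 · 6.37 / 0.25
   = 379.25
Round up → n₁ = 380; n₂ = r·n₁ = 3 × 380 = 1140.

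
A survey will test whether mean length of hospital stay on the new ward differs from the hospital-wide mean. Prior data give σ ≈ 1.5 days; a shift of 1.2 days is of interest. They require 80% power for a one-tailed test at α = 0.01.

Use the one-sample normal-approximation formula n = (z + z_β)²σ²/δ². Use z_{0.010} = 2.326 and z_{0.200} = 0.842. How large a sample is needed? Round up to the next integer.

n = 16

n = (z_α + z_β)² · σ² / δ²
  = (2.326 + 0.842)² · 1.5² / 1.2²
  = 10.0362 · 2.25 / 1.44
  = 15.68
Round up → n = 16.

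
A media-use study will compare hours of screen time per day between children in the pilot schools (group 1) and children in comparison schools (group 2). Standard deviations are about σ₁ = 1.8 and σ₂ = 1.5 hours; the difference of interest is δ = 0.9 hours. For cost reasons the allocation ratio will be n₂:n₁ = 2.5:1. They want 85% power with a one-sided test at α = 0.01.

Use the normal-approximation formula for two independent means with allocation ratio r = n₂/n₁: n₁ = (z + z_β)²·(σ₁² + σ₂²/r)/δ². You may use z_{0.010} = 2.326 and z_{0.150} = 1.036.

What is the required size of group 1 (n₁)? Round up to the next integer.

n₁ = (z_α + z_β)² · (σ₁² + σ₂²/r) / δ²
   = (2.326 + 1.036)² · (1.8² + 1.5²/2.5) / 0.9²
   = 11.3030 · (3.24 + 0.9) / 0.81
   = 11.3030 · 4.14 / 0.81
   = 57.77
Round up → n₁ = 58; n₂ = r·n₁ = 2.5 × 58 = 145.

n₁ = 58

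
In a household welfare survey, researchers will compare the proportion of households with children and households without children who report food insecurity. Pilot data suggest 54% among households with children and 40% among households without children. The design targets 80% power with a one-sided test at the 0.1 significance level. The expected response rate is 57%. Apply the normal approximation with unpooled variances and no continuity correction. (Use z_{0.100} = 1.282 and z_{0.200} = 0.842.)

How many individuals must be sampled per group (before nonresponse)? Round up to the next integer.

n = (z_α + z_β)² · [p₁(1−p₁) + p₂(1−p₂)] / (p₁ − p₂)²
  = (1.282 + 0.842)² · (0.54·0.46 + 0.40·0.60) / (0.14)²
  = (2.124)² · (0.2484 + 0.2400) / 0.0196
  = 4.5114 · 0.4884 / 0.0196
  = 112.42
Adjust for 57% response: 112.42 / 0.57 = 197.22.
Round up → n = 198 per group.

n = 198 per group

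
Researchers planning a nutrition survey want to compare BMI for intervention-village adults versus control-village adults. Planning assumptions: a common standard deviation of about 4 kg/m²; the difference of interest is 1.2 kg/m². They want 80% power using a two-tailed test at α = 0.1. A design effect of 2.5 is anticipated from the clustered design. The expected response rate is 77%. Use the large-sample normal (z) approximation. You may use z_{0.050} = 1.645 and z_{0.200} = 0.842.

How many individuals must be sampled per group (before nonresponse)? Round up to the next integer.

n = (z_{α/2} + z_β)² · (σ₁² + σ₂²) / δ²
  = (1.645 + 0.842)² · (2·4² = 32) / 1.2²
  = 6.1852 · 32 / 1.44
  = 137.45
Design effect: 2.5 × 137.45 = 343.62.
Adjust for 77% response: 343.62 / 0.77 = 446.26.
Round up → n = 447 per group.

n = 447 per group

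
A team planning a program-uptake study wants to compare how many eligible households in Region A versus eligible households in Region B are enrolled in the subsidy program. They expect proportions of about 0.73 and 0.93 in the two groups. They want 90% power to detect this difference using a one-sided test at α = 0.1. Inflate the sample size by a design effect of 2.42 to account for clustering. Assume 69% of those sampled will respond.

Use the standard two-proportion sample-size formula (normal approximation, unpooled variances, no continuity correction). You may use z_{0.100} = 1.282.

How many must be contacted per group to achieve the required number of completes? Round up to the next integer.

n = 152 per group

n = (z_α + z_β)² · [p₁(1−p₁) + p₂(1−p₂)] / (p₁ − p₂)²
  = (1.282 + 1.282)² · (0.73·0.27 + 0.93·0.07) / (-0.20)²
  = (2.564)² · (0.1971 + 0.0651) / 0.0400
  = 6.5741 · 0.2622 / 0.0400
  = 43.09
Design effect: 2.42 × 43.09 = 104.29.
Adjust for 69% response: 104.29 / 0.69 = 151.14.
Round up → n = 152 per group.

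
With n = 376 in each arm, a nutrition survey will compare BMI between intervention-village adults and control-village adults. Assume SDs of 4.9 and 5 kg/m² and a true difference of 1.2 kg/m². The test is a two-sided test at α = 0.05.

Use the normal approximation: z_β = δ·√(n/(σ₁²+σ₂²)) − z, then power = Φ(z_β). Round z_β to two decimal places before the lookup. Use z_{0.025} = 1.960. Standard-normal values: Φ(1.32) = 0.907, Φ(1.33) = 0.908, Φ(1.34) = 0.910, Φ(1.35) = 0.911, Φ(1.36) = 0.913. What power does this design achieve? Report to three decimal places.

Power ≈ 0.913

z_β = δ·√(n/(σ₁²+σ₂²)) − z_{α/2}
    = 1.2 · √(376/49.01) − 1.960
    = 1.2 · 2.76982 − 1.960
    = 3.3238 − 1.960 = 1.3638 → 1.36
Power = Φ(1.36) = 0.913.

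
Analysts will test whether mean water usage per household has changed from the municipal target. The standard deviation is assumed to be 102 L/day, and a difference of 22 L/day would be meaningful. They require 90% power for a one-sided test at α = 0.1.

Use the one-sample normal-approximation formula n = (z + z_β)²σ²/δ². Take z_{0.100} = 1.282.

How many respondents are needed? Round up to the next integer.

n = (z_α + z_β)² · σ² / δ²
  = (1.282 + 1.282)² · 102² / 22²
  = 6.5741 · 10404 / 484
  = 141.32
Round up → n = 142.

n = 142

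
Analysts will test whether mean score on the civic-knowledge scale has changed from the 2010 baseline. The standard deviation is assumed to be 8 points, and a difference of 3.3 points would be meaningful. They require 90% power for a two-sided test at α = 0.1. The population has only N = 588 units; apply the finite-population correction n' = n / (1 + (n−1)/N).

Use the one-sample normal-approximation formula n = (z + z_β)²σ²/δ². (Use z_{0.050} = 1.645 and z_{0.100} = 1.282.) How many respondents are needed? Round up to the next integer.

n = 47

n = (z_{α/2} + z_β)² · σ² / δ²
  = (1.645 + 1.282)² · 8² / 3.3²
  = 8.5673 · 64 / 10.89
  = 50.35
Finite-population correction (N = 588): 50.35 / (1 + (50.35 − 1)/588) = 46.45.
Round up → n = 47.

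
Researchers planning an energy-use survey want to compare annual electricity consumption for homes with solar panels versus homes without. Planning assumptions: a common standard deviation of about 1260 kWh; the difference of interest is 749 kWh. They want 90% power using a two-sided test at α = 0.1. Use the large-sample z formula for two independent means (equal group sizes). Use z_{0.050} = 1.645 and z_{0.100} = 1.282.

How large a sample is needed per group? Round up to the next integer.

n = (z_{α/2} + z_β)² · (σ₁² + σ₂²) / δ²
  = (1.645 + 1.282)² · (2·1260² = 3175200) / 749²
  = 8.5673 · 3175200 / 561001
  = 48.49
Round up → n = 49 per group.

n = 49 per group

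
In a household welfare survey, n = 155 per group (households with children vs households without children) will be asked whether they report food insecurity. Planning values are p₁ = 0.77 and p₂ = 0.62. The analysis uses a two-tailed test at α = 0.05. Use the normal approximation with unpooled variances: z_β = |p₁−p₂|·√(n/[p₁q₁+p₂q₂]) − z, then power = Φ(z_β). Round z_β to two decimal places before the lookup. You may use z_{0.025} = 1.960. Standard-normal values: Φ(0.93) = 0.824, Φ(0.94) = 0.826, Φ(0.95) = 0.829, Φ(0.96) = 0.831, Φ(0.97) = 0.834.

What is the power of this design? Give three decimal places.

z_β = |p₁−p₂|·√(n/[p₁q₁+p₂q₂]) − z_{α/2}
    = 0.15 · √(155/0.4127) − 1.960
    = 0.15 · 19.3798 − 1.960
    = 2.9070 − 1.960 = 0.9470 → 0.95
Power = Φ(0.95) = 0.829.

Power ≈ 0.829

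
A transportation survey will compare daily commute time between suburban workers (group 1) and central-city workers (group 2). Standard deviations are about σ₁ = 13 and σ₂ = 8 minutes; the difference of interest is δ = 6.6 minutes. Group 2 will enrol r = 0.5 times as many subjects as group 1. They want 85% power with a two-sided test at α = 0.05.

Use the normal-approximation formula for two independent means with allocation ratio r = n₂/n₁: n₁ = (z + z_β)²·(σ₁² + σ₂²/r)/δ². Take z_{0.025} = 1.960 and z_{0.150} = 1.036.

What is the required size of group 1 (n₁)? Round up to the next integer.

n₁ = 62

n₁ = (z_{α/2} + z_β)² · (σ₁² + σ₂²/r) / δ²
   = (1.960 + 1.036)² · (13² + 8²/0.5) / 6.6²
   = 8.9760 · (169 + 128) / 43.56
   = 8.9760 · 297 / 43.56
   = 61.20
Round up → n₁ = 62; n₂ = r·n₁ = 0.5 × 62 = 31.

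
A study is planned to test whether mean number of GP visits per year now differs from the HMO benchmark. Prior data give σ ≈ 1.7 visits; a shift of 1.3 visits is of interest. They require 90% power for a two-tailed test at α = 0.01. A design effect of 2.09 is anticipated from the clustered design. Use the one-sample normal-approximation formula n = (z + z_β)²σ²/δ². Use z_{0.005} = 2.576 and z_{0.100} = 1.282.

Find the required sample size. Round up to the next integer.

n = 54

n = (z_{α/2} + z_β)² · σ² / δ²
  = (2.576 + 1.282)² · 1.7² / 1.3²
  = 14.8842 · 2.89 / 1.69
  = 25.45
Design effect: 2.09 × 25.45 = 53.20.
Round up → n = 54.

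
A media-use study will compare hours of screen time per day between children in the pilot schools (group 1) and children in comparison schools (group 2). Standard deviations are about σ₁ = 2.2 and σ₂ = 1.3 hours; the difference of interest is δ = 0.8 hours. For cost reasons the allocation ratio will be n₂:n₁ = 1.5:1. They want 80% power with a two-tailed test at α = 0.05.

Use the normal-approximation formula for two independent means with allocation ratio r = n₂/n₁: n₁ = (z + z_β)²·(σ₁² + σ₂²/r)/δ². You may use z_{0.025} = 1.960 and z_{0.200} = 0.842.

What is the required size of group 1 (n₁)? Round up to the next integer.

n₁ = (z_{α/2} + z_β)² · (σ₁² + σ₂²/r) / δ²
   = (1.960 + 0.842)² · (2.2² + 1.3²/1.5) / 0.8²
   = 7.8512 · (4.84 + 1.1267) / 0.64
   = 7.8512 · 5.9667 / 0.64
   = 73.20
Round up → n₁ = 74; n₂ = r·n₁ = 1.5 × 74 = 111.

n₁ = 74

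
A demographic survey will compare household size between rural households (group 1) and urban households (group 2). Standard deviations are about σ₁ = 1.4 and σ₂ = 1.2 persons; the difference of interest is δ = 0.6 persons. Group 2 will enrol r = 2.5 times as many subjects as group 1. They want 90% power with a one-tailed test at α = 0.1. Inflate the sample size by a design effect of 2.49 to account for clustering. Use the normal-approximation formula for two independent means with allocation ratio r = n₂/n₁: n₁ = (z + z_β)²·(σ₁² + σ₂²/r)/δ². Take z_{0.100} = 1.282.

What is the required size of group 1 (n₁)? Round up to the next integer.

n₁ = (z_α + z_β)² · (σ₁² + σ₂²/r) / δ²
   = (1.282 + 1.282)² · (1.4² + 1.2²/2.5) / 0.6²
   = 6.5741 · (1.96 + 0.576) / 0.36
   = 6.5741 · 2.536 / 0.36
   = 46.31
Design effect: 2.49 × 46.31 = 115.31.
Round up → n₁ = 116; n₂ = r·n₁ = 2.5 × 116 = 290.

n₁ = 116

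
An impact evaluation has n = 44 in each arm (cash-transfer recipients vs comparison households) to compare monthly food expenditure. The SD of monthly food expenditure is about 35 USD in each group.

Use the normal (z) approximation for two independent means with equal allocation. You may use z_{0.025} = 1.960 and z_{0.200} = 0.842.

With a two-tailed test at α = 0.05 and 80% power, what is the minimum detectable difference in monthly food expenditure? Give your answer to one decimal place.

Minimum detectable difference ≈ 20.9 USD

δ = (z_{α/2} + z_β) · √((σ₁²+σ₂²)/n)
  = (1.960 + 0.842) · √(2450/44)
  = 2.802 · √55.6818
  = 2.802 · 7.4620
  = 20.9086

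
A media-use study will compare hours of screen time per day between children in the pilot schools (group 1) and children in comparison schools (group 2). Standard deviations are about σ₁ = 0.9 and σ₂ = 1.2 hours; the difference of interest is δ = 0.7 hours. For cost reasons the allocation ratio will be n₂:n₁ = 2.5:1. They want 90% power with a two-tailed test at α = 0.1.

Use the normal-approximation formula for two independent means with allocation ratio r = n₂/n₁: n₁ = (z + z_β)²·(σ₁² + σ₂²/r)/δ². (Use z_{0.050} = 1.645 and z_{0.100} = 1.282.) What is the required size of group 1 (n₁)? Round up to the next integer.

n₁ = (z_{α/2} + z_β)² · (σ₁² + σ₂²/r) / δ²
   = (1.645 + 1.282)² · (0.9² + 1.2²/2.5) / 0.7²
   = 8.5673 · (0.81 + 0.576) / 0.49
   = 8.5673 · 1.386 / 0.49
   = 24.23
Round up → n₁ = 25; n₂ = r·n₁ = 2.5 × 25 = 63.

n₁ = 25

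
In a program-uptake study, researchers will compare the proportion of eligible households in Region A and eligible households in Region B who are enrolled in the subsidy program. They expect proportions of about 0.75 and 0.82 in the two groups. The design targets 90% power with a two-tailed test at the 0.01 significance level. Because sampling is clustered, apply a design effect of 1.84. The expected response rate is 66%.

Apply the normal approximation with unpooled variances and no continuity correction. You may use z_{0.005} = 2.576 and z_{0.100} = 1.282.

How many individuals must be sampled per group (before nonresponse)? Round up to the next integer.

n = (z_{α/2} + z_β)² · [p₁(1−p₁) + p₂(1−p₂)] / (p₁ − p₂)²
  = (2.576 + 1.282)² · (0.75·0.25 + 0.82·0.18) / (-0.07)²
  = (3.858)² · (0.1875 + 0.1476) / 0.0049
  = 14.8842 · 0.3351 / 0.0049
  = 1017.89
Design effect: 1.84 × 1017.89 = 1872.93.
Adjust for 66% response: 1872.93 / 0.66 = 2837.77.
Round up → n = 2838 per group.

n = 2838 per group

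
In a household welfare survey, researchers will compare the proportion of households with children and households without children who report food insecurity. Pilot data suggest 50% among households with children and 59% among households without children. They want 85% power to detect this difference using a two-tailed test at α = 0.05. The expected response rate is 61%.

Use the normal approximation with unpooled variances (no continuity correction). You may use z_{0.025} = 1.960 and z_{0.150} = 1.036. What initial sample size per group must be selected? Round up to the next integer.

n = 894 per group

n = (z_{α/2} + z_β)² · [p₁(1−p₁) + p₂(1−p₂)] / (p₁ − p₂)²
  = (1.960 + 1.036)² · (0.50·0.50 + 0.59·0.41) / (-0.09)²
  = (2.996)² · (0.2500 + 0.2419) / 0.0081
  = 8.9760 · 0.4919 / 0.0081
  = 545.10
Adjust for 61% response: 545.10 / 0.61 = 893.60.
Round up → n = 894 per group.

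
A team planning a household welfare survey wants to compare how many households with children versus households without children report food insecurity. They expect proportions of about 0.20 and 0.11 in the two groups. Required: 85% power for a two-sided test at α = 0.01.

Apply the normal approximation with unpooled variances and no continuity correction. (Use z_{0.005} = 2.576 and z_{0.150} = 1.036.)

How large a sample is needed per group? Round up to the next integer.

n = 416 per group

n = (z_{α/2} + z_β)² · [p₁(1−p₁) + p₂(1−p₂)] / (p₁ − p₂)²
  = (2.576 + 1.036)² · (0.20·0.80 + 0.11·0.89) / (0.09)²
  = (3.612)² · (0.1600 + 0.0979) / 0.0081
  = 13.0465 · 0.2579 / 0.0081
  = 415.40
Round up → n = 416 per group.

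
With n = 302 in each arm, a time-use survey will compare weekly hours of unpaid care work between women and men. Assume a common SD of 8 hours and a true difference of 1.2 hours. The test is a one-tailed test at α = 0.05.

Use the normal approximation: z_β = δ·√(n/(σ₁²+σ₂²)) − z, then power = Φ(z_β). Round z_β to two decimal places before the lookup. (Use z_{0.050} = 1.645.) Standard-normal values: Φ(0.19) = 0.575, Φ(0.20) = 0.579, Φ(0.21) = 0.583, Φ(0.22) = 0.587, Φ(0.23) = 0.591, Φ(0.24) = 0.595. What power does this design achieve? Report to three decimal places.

Power ≈ 0.579

z_β = δ·√(n/(σ₁²+σ₂²)) − z_α
    = 1.2 · √(302/128) − 1.645
    = 1.2 · 1.53603 − 1.645
    = 1.8432 − 1.645 = 0.1982 → 0.20
Power = Φ(0.20) = 0.579.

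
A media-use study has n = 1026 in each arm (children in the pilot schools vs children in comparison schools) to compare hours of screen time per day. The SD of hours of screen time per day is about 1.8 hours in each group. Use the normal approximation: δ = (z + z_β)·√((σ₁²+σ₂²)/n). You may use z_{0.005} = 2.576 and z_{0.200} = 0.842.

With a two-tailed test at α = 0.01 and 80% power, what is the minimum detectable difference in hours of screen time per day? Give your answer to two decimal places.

δ = (z_{α/2} + z_β) · √((σ₁²+σ₂²)/n)
  = (2.576 + 0.842) · √(6.48/1026)
  = 3.418 · √0.00632
  = 3.418 · 0.0795
  = 0.2716

Minimum detectable difference ≈ 0.27 hours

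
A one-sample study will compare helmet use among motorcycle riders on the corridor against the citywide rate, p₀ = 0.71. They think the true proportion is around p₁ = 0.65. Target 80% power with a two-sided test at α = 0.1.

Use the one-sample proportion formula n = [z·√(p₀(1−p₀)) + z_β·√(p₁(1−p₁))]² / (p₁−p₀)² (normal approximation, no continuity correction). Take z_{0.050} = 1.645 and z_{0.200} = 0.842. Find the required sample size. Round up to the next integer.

n = [z_{α/2}·√(p₀q₀) + z_β·√(p₁q₁)]² / (p₁ − p₀)²
  = [1.645·√(0.71·0.29) + 0.842·√(0.65·0.35)]² / (-0.06)²
  = [1.645·0.4538 + 0.842·0.4770]² / 0.0036
  = [1.1480]² / 0.0036
  = 366.11
Round up → n = 367.

n = 367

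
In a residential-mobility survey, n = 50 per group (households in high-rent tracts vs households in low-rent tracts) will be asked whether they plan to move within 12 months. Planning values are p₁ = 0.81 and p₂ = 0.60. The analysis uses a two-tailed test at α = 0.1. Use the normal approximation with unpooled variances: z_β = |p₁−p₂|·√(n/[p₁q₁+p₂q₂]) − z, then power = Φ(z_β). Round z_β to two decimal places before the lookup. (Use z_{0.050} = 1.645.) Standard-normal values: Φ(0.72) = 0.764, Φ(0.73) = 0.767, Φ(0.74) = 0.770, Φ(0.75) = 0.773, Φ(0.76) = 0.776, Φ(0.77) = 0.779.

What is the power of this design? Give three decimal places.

Power ≈ 0.764

z_β = |p₁−p₂|·√(n/[p₁q₁+p₂q₂]) − z_{α/2}
    = 0.21 · √(50/0.3939) − 1.645
    = 0.21 · 11.2666 − 1.645
    = 2.3660 − 1.645 = 0.7210 → 0.72
Power = Φ(0.72) = 0.764.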